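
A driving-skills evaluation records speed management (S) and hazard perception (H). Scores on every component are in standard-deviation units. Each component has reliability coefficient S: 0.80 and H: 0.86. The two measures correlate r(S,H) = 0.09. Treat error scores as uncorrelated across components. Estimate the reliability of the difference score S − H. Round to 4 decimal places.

0.8132

Var(S−H) = 1 + 1 − 2·0.09 = 2 − 0.18 = 1.82.
Because errors are independent across components, Cov(Tᵢ,Tⱼ) = Cov(Xᵢ,Xⱼ); the off-diagonal part of the true-score variance is the same as above.
True-score variance = [0.80 + 0.86] − 0.18 = 1.66 − 0.18 = 1.48.
Reliability = 1.48 / 1.82 = 0.8132.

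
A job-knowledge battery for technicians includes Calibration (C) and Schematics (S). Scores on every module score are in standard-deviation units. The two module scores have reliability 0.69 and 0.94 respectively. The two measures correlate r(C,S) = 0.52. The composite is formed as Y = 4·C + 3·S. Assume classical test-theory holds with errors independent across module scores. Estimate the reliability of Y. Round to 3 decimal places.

Var(Y) = 4² + 3² + 2·[12·0.52] = 25 + 12.48 = 37.48.
Because errors are independent across components, Cov(Tᵢ,Tⱼ) = Cov(Xᵢ,Xⱼ); the off-diagonal part of the true-score variance is the same as above.
True-score variance = [4²·0.69 + 3²·0.94] + 12.48 = 19.5 + 12.48 = 31.98.
Reliability = 31.98 / 37.48 = 0.853.

0.853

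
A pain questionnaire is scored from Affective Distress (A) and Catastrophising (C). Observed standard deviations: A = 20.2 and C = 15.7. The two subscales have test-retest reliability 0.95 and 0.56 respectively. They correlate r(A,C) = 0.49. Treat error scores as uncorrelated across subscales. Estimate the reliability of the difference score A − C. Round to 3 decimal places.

Var(A−C) = 20.2² + 15.7² − 2·20.2·15.7·0.49 = 654.53 − 310.797 = 343.733.
With uncorrelated errors the cross-covariances are all true-score covariance, so they carry over unchanged; only the diagonal terms shrink to ρᵢσᵢ².
True-score variance = [20.2²·0.95 + 15.7²·0.56] − 310.797 = 525.672 − 310.797 = 214.875.
Reliability = 214.875 / 343.733 = 0.625.

0.625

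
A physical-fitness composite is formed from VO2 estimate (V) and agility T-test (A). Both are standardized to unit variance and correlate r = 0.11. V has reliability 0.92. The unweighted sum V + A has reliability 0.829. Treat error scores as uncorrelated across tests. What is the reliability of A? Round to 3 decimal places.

Var(V+A) = 2 + 2·0.11 = 2.220.
True-score variance = ρ_V + ρ_A + 2·0.11, so 0.829 = (0.92 + ρ_A + 0.22) / 2.220.
ρ_A = 0.829·2.220 − 0.92 − 0.22 = 0.700.

0.700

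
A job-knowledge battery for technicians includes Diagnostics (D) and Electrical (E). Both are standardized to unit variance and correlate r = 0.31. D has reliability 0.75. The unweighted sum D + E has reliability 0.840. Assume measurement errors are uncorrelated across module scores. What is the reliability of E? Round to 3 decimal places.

Var(D+E) = 2 + 2·0.31 = 2.620.
True-score variance = ρ_D + ρ_E + 2·0.31, so 0.840 = (0.75 + ρ_E + 0.62) / 2.620.
ρ_E = 0.840·2.620 − 0.75 − 0.62 = 0.831.

0.831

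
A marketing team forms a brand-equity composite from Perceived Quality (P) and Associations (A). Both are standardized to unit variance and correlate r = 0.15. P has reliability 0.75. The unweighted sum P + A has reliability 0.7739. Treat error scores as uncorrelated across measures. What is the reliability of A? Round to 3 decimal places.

Var(P+A) = 2 + 2·0.15 = 2.300.
True-score variance = ρ_P + ρ_A + 2·0.15, so 0.7739 = (0.75 + ρ_A + 0.30) / 2.300.
ρ_A = 0.7739·2.300 − 0.75 − 0.30 = 0.730.

0.730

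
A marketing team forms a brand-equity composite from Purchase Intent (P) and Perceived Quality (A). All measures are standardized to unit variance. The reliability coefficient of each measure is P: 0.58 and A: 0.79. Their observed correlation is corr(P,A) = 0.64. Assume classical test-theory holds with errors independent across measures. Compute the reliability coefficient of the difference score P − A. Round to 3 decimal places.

0.125

Var(P−A) = 1 + 1 − 2·0.64 = 2 − 1.28 = 0.72.
With uncorrelated errors the cross-covariances are all true-score covariance, so they carry over unchanged; only the diagonal terms shrink to ρᵢσᵢ².
True-score variance = [0.58 + 0.79] − 1.28 = 1.37 − 1.28 = 0.09.
Reliability = 0.09 / 0.72 = 0.125.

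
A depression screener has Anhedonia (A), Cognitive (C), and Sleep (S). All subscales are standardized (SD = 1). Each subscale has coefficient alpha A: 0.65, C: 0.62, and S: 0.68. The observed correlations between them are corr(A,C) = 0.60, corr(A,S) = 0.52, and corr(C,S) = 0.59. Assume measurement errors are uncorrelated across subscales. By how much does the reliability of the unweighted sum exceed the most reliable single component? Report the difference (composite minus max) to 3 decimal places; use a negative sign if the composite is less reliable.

0.156

Var(sum) = 3 + 3.42 = 6.42; true-score variance = 1.95 + 3.42 = 5.37; composite reliability = 0.8364.
Max component reliability = 0.6800.
Difference = 0.8364 − 0.6800 = 0.156.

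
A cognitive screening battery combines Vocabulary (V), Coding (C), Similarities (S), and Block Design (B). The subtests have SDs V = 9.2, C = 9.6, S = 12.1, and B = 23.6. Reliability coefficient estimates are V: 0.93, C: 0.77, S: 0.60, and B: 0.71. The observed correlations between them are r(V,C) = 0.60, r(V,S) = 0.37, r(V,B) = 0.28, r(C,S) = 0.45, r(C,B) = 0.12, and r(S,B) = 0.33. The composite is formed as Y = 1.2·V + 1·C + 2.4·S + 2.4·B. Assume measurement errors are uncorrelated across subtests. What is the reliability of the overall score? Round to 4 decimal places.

0.7988

Var(Y) = 1.2²·9.2² + 9.6² + 2.4²·12.1² + 2.4²·23.6² + 2·[1.2·9.2·9.6·0.60 + 2.88·9.2·12.1·0.37 + 2.88·9.2·23.6·0.28 + 2.4·9.6·12.1·0.45 + 2.4·9.6·23.6·0.12 + 5.76·12.1·23.6·0.33] = 4265.45 + 2181.59 = 6447.04.
With uncorrelated errors the cross-covariances are all true-score covariance, so they carry over unchanged; only the diagonal terms shrink to ρᵢσᵢ².
True-score variance = [1.2²·9.2²·0.93 + 9.6²·0.77 + 2.4²·12.1²·0.60 + 2.4²·23.6²·0.71] + 2181.59 = 2968.05 + 2181.59 = 5149.64.
Reliability = 5149.64 / 6447.04 = 0.7988.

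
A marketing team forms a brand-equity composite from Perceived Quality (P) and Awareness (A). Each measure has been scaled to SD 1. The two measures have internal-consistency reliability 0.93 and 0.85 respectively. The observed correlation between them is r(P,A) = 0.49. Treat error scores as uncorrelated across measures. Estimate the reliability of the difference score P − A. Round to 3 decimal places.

0.784

Var(P−A) = 1 + 1 − 2·0.49 = 2 − 0.98 = 1.02.
Under uncorrelated errors the observed covariances equal the true-score covariances, so only the own-variance terms attenuate.
True-score variance = [0.93 + 0.85] − 0.98 = 1.78 − 0.98 = 0.8.
Reliability = 0.8 / 1.02 = 0.784.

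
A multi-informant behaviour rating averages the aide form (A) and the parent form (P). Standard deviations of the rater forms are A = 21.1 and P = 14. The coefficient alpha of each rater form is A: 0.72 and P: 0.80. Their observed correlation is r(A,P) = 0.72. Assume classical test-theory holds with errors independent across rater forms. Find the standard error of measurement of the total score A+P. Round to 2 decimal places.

Var(total) = 641.21 + 425.376 = 1066.59.
True-score variance = 477.351 + 425.376 = 902.727, so reliability = 0.8464.
Error variance = 1066.59 − 902.727 = 163.859; SEM = √163.859 = 12.80.

12.80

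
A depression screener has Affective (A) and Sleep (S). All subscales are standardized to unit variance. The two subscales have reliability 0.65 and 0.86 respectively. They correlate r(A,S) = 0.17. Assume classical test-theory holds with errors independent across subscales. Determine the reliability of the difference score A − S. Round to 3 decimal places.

0.705

Var(A−S) = 1 + 1 − 2·0.17 = 2 − 0.34 = 1.66.
Under uncorrelated errors the observed covariances equal the true-score covariances, so only the own-variance terms attenuate.
True-score variance = [0.65 + 0.86] − 0.34 = 1.51 − 0.34 = 1.17.
Reliability = 1.17 / 1.66 = 0.705.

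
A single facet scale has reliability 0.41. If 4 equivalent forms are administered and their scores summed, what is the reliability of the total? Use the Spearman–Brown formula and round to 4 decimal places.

0.7354

ρ_k = kρ / (1 + (k−1)ρ) = 4·0.41 / (1 + 3·0.41) = 1.640 / 2.230 = 0.7354.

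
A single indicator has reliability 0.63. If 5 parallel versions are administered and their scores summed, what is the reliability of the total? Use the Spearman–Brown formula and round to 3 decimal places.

ρ_k = kρ / (1 + (k−1)ρ) = 5·0.63 / (1 + 4·0.63) = 3.150 / 3.520 = 0.895.

0.895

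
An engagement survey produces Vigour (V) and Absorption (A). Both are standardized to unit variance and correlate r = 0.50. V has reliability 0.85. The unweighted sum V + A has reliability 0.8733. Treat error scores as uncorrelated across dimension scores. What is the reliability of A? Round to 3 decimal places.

Var(V+A) = 2 + 2·0.50 = 3.000.
True-score variance = ρ_V + ρ_A + 2·0.50, so 0.8733 = (0.85 + ρ_A + 1.00) / 3.000.
ρ_A = 0.8733·3.000 − 0.85 − 1.00 = 0.770.

0.770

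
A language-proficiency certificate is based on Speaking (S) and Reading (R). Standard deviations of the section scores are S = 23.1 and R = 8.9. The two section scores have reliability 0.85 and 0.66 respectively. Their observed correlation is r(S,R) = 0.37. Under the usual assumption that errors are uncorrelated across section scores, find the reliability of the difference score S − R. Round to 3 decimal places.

Var(S−R) = 23.1² + 8.9² − 2·23.1·8.9·0.37 = 612.82 − 152.137 = 460.683.
Because errors are independent across components, Cov(Tᵢ,Tⱼ) = Cov(Xᵢ,Xⱼ); the off-diagonal part of the true-score variance is the same as above.
True-score variance = [23.1²·0.85 + 8.9²·0.66] − 152.137 = 505.847 − 152.137 = 353.71.
Reliability = 353.71 / 460.683 = 0.768.

0.768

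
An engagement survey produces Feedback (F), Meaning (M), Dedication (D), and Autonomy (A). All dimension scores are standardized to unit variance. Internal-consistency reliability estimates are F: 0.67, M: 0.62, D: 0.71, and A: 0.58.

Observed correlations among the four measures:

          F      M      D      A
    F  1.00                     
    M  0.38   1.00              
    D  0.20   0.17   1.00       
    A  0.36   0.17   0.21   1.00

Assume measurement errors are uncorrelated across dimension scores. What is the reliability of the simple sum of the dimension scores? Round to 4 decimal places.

Var(F+M+D+A) = 4 + 2·[0.38 + 0.20 + 0.36 + 0.17 + 0.17 + 0.21] = 4 + 2.98 = 6.98.
Because errors are independent across components, Cov(Tᵢ,Tⱼ) = Cov(Xᵢ,Xⱼ); the off-diagonal part of the true-score variance is the same as above.
True-score variance = [0.67 + 0.62 + 0.71 + 0.58] + 2.98 = 2.58 + 2.98 = 5.56.
Reliability = 5.56 / 6.98 = 0.7966.

0.7966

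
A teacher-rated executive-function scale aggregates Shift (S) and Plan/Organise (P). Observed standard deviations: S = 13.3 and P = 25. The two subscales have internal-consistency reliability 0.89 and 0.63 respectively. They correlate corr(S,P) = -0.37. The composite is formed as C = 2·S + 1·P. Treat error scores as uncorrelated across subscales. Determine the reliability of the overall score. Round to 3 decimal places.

0.632

Var(C) = 2²·13.3² + 25² + 2·[2·13.3·25·(-0.37)] = 1332.56 − 492.1 = 840.46.
With uncorrelated errors the cross-covariances are all true-score covariance, so they carry over unchanged; only the diagonal terms shrink to ρᵢσᵢ².
True-score variance = [2²·13.3²·0.89 + 25²·0.63] − 492.1 = 1023.48 − 492.1 = 531.378.
Reliability = 531.378 / 840.46 = 0.632.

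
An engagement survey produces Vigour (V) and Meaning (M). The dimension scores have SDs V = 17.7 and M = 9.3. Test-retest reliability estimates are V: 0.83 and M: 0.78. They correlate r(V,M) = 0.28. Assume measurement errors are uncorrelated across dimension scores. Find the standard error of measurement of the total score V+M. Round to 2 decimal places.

Var(total) = 399.78 + 92.1816 = 491.962.
True-score variance = 327.493 + 92.1816 = 419.674, so reliability = 0.8531.
Error variance = 491.962 − 419.674 = 72.2871; SEM = √72.2871 = 8.50.

8.50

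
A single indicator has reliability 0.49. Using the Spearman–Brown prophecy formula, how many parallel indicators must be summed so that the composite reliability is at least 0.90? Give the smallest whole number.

k ≥ ρ*(1−ρ₁)/(ρ₁(1−ρ*)) = 0.90·0.51 / (0.49·0.10) = 9.367.
Smallest integer k = 10.

10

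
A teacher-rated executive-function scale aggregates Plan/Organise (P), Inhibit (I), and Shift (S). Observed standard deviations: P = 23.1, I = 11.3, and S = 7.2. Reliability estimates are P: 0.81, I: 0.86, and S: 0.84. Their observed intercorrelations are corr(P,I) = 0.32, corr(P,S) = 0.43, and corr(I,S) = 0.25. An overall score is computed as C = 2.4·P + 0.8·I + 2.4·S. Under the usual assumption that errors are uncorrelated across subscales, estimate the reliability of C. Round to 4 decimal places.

Var(C) = 2.4²·23.1² + 0.8²·11.3² + 2.4²·7.2² + 2·[1.92·23.1·11.3·0.32 + 5.76·23.1·7.2·0.43 + 1.92·11.3·7.2·0.25] = 3453.91 + 1222.74 = 4676.66.
Under uncorrelated errors the observed covariances equal the true-score covariances, so only the own-variance terms attenuate.
True-score variance = [2.4²·23.1²·0.81 + 0.8²·11.3²·0.86 + 2.4²·7.2²·0.84] + 1222.74 = 2810.71 + 1222.74 = 4033.46.
Reliability = 4033.46 / 4676.66 = 0.8625.

0.8625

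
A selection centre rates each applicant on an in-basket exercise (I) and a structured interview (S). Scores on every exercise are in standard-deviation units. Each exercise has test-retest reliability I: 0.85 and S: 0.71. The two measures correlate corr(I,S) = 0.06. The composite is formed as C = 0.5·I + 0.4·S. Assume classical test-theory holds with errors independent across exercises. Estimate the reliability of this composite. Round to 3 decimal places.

0.807

Var(C) = 0.5² + 0.4² + 2·[0.2·0.06] = 0.41 + 0.024 = 0.434.
Under uncorrelated errors the observed covariances equal the true-score covariances, so only the own-variance terms attenuate.
True-score variance = [0.5²·0.85 + 0.4²·0.71] + 0.024 = 0.3261 + 0.024 = 0.3501.
Reliability = 0.3501 / 0.434 = 0.807.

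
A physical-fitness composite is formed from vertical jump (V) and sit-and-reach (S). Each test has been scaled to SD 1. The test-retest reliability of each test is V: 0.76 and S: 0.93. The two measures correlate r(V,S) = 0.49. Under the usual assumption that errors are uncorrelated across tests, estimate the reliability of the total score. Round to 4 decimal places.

Var(V+S) = 2 + 2·[0.49] = 2 + 0.98 = 2.98.
With uncorrelated errors the cross-covariances are all true-score covariance, so they carry over unchanged; only the diagonal terms shrink to ρᵢσᵢ².
True-score variance = [0.76 + 0.93] + 0.98 = 1.69 + 0.98 = 2.67.
Reliability = 2.67 / 2.98 = 0.8960.

0.8960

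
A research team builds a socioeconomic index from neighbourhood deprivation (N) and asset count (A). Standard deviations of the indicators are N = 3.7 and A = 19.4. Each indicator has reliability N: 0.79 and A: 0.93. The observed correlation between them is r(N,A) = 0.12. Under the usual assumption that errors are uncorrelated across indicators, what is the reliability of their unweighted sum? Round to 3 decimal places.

0.928

Var(N+A) = 3.7² + 19.4² + 2·[3.7·19.4·0.12] = 390.05 + 17.2272 = 407.277.
Because errors are independent across components, Cov(Tᵢ,Tⱼ) = Cov(Xᵢ,Xⱼ); the off-diagonal part of the true-score variance is the same as above.
True-score variance = [3.7²·0.79 + 19.4²·0.93] + 17.2272 = 360.83 + 17.2272 = 378.057.
Reliability = 378.057 / 407.277 = 0.928.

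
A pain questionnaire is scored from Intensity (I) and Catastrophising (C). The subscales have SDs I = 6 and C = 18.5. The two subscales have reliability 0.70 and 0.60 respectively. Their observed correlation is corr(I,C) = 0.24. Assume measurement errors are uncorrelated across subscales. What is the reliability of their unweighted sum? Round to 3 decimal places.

0.658

Var(I+C) = 6² + 18.5² + 2·[6·18.5·0.24] = 378.25 + 53.28 = 431.53.
Because errors are independent across components, Cov(Tᵢ,Tⱼ) = Cov(Xᵢ,Xⱼ); the off-diagonal part of the true-score variance is the same as above.
True-score variance = [6²·0.70 + 18.5²·0.60] + 53.28 = 230.55 + 53.28 = 283.83.
Reliability = 283.83 / 431.53 = 0.658.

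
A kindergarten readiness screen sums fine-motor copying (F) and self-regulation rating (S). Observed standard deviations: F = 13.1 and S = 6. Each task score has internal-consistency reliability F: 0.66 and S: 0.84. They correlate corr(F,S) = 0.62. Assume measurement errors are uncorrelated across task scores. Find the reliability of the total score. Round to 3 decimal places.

0.790

Var(F+S) = 13.1² + 6² + 2·[13.1·6·0.62] = 207.61 + 97.464 = 305.074.
With uncorrelated errors the cross-covariances are all true-score covariance, so they carry over unchanged; only the diagonal terms shrink to ρᵢσᵢ².
True-score variance = [13.1²·0.66 + 6²·0.84] + 97.464 = 143.503 + 97.464 = 240.967.
Reliability = 240.967 / 305.074 = 0.790.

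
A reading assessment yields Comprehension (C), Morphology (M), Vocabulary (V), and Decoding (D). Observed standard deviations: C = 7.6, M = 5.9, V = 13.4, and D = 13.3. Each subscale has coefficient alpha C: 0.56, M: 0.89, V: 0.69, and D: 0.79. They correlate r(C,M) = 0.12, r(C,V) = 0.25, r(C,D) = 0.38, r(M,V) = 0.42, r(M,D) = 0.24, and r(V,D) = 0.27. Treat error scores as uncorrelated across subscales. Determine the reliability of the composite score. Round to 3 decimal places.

0.845

Var(C+M+V+D) = 7.6² + 5.9² + 13.4² + 13.3² + 2·[7.6·5.9·0.12 + 7.6·13.4·0.25 + 7.6·13.3·0.38 + 5.9·13.4·0.42 + 5.9·13.3·0.24 + 13.4·13.3·0.27] = 449.02 + 338.817 = 787.837.
With uncorrelated errors the cross-covariances are all true-score covariance, so they carry over unchanged; only the diagonal terms shrink to ρᵢσᵢ².
True-score variance = [7.6²·0.56 + 5.9²·0.89 + 13.4²·0.69 + 13.3²·0.79] + 338.817 = 326.966 + 338.817 = 665.783.
Reliability = 665.783 / 787.837 = 0.845.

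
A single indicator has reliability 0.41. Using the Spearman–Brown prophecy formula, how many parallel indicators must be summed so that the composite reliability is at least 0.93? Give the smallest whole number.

20

k ≥ ρ*(1−ρ₁)/(ρ₁(1−ρ*)) = 0.93·0.59 / (0.41·0.07) = 19.118.
Smallest integer k = 20.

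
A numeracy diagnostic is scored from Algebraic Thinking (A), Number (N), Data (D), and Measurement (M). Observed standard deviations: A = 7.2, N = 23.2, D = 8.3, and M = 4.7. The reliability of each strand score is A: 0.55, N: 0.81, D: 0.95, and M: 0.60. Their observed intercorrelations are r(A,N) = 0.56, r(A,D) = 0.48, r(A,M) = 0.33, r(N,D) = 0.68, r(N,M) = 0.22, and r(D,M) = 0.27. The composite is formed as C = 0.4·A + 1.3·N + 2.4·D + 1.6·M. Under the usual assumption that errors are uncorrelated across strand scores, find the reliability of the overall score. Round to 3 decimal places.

Var(C) = 0.4²·7.2² + 1.3²·23.2² + 2.4²·8.3² + 1.6²·4.7² + 2·[0.52·7.2·23.2·0.56 + 0.96·7.2·8.3·0.48 + 0.64·7.2·4.7·0.33 + 3.12·23.2·8.3·0.68 + 2.08·23.2·4.7·0.22 + 3.84·8.3·4.7·0.27] = 1371.28 + 1164.41 = 2535.68.
Because errors are independent across components, Cov(Tᵢ,Tⱼ) = Cov(Xᵢ,Xⱼ); the off-diagonal part of the true-score variance is the same as above.
True-score variance = [0.4²·7.2²·0.55 + 1.3²·23.2²·0.81 + 2.4²·8.3²·0.95 + 1.6²·4.7²·0.60] + 1164.41 = 1152.25 + 1164.41 = 2316.66.
Reliability = 2316.66 / 2535.68 = 0.914.

0.914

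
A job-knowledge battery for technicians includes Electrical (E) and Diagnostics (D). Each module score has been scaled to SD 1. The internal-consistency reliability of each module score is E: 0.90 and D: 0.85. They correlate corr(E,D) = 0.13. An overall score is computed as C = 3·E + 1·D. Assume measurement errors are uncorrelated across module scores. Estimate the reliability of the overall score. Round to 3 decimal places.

Var(C) = 3² + 1 + 2·[3·0.13] = 10 + 0.78 = 10.78.
Because errors are independent across components, Cov(Tᵢ,Tⱼ) = Cov(Xᵢ,Xⱼ); the off-diagonal part of the true-score variance is the same as above.
True-score variance = [3²·0.90 + 0.85] + 0.78 = 8.95 + 0.78 = 9.73.
Reliability = 9.73 / 10.78 = 0.903.

0.903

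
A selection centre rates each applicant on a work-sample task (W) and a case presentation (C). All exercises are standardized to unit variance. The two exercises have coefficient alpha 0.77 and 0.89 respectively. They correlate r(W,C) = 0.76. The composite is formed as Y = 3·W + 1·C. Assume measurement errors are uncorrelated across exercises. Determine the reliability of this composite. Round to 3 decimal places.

Var(Y) = 3² + 1 + 2·[3·0.76] = 10 + 4.56 = 14.56.
Under uncorrelated errors the observed covariances equal the true-score covariances, so only the own-variance terms attenuate.
True-score variance = [3²·0.77 + 0.89] + 4.56 = 7.82 + 4.56 = 12.38.
Reliability = 12.38 / 14.56 = 0.850.

0.850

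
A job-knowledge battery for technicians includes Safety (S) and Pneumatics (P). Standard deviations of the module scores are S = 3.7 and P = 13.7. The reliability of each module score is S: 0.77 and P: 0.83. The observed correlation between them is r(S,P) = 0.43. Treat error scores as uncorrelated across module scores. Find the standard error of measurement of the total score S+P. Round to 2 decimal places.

5.92

Var(total) = 201.38 + 43.5934 = 244.973.
True-score variance = 166.324 + 43.5934 = 209.917, so reliability = 0.8569.
Error variance = 244.973 − 209.917 = 35.056; SEM = √35.056 = 5.92.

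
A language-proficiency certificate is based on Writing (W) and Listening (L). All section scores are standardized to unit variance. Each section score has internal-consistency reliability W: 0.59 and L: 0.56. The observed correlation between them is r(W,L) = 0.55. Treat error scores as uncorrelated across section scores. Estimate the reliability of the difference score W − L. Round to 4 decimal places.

0.0556

Var(W−L) = 1 + 1 − 2·0.55 = 2 − 1.1 = 0.9.
Under uncorrelated errors the observed covariances equal the true-score covariances, so only the own-variance terms attenuate.
True-score variance = [0.59 + 0.56] − 1.1 = 1.15 − 1.1 = 0.05.
Reliability = 0.05 / 0.9 = 0.0556.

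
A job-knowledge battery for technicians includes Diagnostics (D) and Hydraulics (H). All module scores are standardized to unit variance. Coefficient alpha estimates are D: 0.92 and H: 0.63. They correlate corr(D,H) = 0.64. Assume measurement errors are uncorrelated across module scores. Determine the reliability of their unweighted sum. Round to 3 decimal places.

Var(D+H) = 2 + 2·[0.64] = 2 + 1.28 = 3.28.
With uncorrelated errors the cross-covariances are all true-score covariance, so they carry over unchanged; only the diagonal terms shrink to ρᵢσᵢ².
True-score variance = [0.92 + 0.63] + 1.28 = 1.55 + 1.28 = 2.83.
Reliability = 2.83 / 3.28 = 0.863.

0.863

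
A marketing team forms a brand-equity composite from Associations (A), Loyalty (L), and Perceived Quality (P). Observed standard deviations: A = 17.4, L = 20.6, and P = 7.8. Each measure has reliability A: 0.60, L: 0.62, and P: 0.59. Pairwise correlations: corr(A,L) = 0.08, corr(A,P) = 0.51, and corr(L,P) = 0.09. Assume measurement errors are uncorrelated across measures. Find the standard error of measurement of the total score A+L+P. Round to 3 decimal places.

17.530

Var(total) = 787.96 + 224.707 = 1012.67.
True-score variance = 480.655 + 224.707 = 705.362, so reliability = 0.6965.
Error variance = 1012.67 − 705.362 = 307.305; SEM = √307.305 = 17.530.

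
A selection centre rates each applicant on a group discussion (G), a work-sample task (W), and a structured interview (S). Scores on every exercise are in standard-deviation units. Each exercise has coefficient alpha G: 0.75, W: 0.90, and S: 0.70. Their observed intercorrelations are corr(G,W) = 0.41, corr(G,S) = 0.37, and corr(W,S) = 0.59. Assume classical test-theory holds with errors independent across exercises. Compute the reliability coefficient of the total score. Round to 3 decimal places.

0.887

Var(G+W+S) = 3 + 2·[0.41 + 0.37 + 0.59] = 3 + 2.74 = 5.74.
Under uncorrelated errors the observed covariances equal the true-score covariances, so only the own-variance terms attenuate.
True-score variance = [0.75 + 0.90 + 0.70] + 2.74 = 2.35 + 2.74 = 5.09.
Reliability = 5.09 / 5.74 = 0.887.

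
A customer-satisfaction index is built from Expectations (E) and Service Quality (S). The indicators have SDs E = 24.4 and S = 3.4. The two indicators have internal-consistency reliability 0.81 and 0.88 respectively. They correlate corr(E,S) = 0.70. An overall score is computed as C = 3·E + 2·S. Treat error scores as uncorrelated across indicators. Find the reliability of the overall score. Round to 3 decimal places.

Var(C) = 3²·24.4² + 2²·3.4² + 2·[6·24.4·3.4·0.70] = 5404.48 + 696.864 = 6101.34.
With uncorrelated errors the cross-covariances are all true-score covariance, so they carry over unchanged; only the diagonal terms shrink to ρᵢσᵢ².
True-score variance = [3²·24.4²·0.81 + 2²·3.4²·0.88] + 696.864 = 4380.87 + 696.864 = 5077.73.
Reliability = 5077.73 / 6101.34 = 0.832.

0.832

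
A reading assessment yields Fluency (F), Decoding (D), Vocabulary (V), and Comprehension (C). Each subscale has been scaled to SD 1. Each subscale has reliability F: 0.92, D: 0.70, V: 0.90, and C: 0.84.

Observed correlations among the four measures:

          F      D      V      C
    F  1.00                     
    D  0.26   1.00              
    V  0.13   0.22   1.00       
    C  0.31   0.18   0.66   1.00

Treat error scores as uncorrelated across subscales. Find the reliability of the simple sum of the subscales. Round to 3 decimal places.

Var(F+D+V+C) = 4 + 2·[0.26 + 0.13 + 0.31 + 0.22 + 0.18 + 0.66] = 4 + 3.52 = 7.52.
Because errors are independent across components, Cov(Tᵢ,Tⱼ) = Cov(Xᵢ,Xⱼ); the off-diagonal part of the true-score variance is the same as above.
True-score variance = [0.92 + 0.70 + 0.90 + 0.84] + 3.52 = 3.36 + 3.52 = 6.88.
Reliability = 6.88 / 7.52 = 0.915.

0.915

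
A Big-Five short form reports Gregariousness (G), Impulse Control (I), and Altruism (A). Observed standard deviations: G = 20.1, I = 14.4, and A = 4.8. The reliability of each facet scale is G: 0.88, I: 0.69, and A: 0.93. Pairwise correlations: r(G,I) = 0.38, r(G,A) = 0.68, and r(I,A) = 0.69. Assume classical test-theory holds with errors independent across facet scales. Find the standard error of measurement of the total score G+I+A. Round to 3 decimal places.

Var(total) = 634.41 + 446.573 = 1080.98.
True-score variance = 520.034 + 446.573 = 966.607, so reliability = 0.8942.
Error variance = 1080.98 − 966.607 = 114.376; SEM = √114.376 = 10.695.

10.695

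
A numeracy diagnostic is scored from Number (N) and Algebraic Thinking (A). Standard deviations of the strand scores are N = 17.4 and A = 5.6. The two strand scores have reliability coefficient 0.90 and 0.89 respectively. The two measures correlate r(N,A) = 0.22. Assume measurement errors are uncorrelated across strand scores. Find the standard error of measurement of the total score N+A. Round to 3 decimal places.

5.807

Var(total) = 334.12 + 42.8736 = 376.994.
True-score variance = 300.394 + 42.8736 = 343.268, so reliability = 0.9105.
Error variance = 376.994 − 343.268 = 33.7256; SEM = √33.7256 = 5.807.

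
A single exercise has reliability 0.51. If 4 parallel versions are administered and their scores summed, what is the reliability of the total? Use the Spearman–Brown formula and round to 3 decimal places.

0.806

ρ_k = kρ / (1 + (k−1)ρ) = 4·0.51 / (1 + 3·0.51) = 2.040 / 2.530 = 0.806.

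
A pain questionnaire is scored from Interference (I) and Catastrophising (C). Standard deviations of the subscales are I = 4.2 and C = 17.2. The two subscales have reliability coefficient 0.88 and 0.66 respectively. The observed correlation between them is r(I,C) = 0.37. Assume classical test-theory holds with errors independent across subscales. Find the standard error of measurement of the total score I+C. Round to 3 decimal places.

10.134

Var(total) = 313.48 + 53.4576 = 366.938.
True-score variance = 210.778 + 53.4576 = 264.235, so reliability = 0.7201.
Error variance = 366.938 − 264.235 = 102.702; SEM = √102.702 = 10.134.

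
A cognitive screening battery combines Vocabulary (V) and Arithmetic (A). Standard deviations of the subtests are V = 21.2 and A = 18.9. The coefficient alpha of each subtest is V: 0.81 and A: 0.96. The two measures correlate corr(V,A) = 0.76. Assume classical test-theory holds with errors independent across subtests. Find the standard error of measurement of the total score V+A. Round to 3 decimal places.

9.984

Var(total) = 806.65 + 609.034 = 1415.68.
True-score variance = 706.968 + 609.034 = 1316, so reliability = 0.9296.
Error variance = 1415.68 − 1316 = 99.682; SEM = √99.682 = 9.984.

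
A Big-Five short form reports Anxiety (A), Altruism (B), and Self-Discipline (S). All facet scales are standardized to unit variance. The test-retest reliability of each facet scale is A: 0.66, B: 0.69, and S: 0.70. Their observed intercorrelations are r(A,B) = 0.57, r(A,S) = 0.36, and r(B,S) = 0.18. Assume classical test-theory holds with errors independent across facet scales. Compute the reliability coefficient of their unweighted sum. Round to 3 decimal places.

0.818

Var(A+B+S) = 3 + 2·[0.57 + 0.36 + 0.18] = 3 + 2.22 = 5.22.
Because errors are independent across components, Cov(Tᵢ,Tⱼ) = Cov(Xᵢ,Xⱼ); the off-diagonal part of the true-score variance is the same as above.
True-score variance = [0.66 + 0.69 + 0.70] + 2.22 = 2.05 + 2.22 = 4.27.
Reliability = 4.27 / 5.22 = 0.818.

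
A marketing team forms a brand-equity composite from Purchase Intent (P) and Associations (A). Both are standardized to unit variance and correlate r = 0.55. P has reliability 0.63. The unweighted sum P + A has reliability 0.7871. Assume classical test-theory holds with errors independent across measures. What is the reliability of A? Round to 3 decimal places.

Var(P+A) = 2 + 2·0.55 = 3.100.
True-score variance = ρ_P + ρ_A + 2·0.55, so 0.7871 = (0.63 + ρ_A + 1.10) / 3.100.
ρ_A = 0.7871·3.100 − 0.63 − 1.10 = 0.710.

0.710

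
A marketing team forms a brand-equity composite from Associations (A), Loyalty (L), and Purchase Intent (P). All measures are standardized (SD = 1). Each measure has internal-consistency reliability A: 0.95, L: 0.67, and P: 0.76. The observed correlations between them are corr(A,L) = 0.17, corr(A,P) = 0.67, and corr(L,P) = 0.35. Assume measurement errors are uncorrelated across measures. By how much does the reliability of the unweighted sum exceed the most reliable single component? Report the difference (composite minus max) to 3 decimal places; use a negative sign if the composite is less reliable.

Var(sum) = 3 + 2.38 = 5.38; true-score variance = 2.38 + 2.38 = 4.76; composite reliability = 0.8848.
Max component reliability = 0.9500.
Difference = 0.8848 − 0.9500 = -0.065.

-0.065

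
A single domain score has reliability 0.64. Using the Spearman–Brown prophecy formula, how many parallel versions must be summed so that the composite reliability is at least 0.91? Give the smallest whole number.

6

k ≥ ρ*(1−ρ₁)/(ρ₁(1−ρ*)) = 0.91·0.36 / (0.64·0.09) = 5.688.
Smallest integer k = 6.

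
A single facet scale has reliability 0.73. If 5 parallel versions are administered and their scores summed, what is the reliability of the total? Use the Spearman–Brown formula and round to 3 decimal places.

0.931

ρ_k = kρ / (1 + (k−1)ρ) = 5·0.73 / (1 + 4·0.73) = 3.650 / 3.920 = 0.931.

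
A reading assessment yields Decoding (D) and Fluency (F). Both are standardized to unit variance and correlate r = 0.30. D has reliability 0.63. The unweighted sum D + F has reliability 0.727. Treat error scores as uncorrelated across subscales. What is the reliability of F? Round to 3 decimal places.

Var(D+F) = 2 + 2·0.30 = 2.600.
True-score variance = ρ_D + ρ_F + 2·0.30, so 0.727 = (0.63 + ρ_F + 0.60) / 2.600.
ρ_F = 0.727·2.600 − 0.63 − 0.60 = 0.660.

0.660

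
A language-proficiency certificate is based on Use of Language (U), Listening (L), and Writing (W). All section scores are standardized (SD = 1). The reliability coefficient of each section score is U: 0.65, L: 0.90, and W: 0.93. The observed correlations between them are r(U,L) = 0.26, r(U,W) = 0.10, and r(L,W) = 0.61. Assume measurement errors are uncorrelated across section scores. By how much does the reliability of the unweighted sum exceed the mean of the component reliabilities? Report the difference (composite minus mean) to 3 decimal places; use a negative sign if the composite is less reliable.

0.068

Var(sum) = 3 + 1.94 = 4.94; true-score variance = 2.48 + 1.94 = 4.42; composite reliability = 0.8947.
Mean component reliability = 0.8267.
Difference = 0.8947 − 0.8267 = 0.068.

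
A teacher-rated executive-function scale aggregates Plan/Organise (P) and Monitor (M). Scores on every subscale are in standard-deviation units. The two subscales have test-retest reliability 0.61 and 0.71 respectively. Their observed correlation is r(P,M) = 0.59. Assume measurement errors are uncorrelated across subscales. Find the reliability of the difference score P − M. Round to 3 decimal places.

Var(P−M) = 1 + 1 − 2·0.59 = 2 − 1.18 = 0.82.
Because errors are independent across components, Cov(Tᵢ,Tⱼ) = Cov(Xᵢ,Xⱼ); the off-diagonal part of the true-score variance is the same as above.
True-score variance = [0.61 + 0.71] − 1.18 = 1.32 − 1.18 = 0.14.
Reliability = 0.14 / 0.82 = 0.171.

0.171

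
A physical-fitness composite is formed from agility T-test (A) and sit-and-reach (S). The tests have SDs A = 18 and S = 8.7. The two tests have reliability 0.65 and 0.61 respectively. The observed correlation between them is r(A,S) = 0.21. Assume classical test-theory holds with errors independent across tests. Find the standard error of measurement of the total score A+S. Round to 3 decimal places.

Var(total) = 399.69 + 65.772 = 465.462.
True-score variance = 256.771 + 65.772 = 322.543, so reliability = 0.6930.
Error variance = 465.462 − 322.543 = 142.919; SEM = √142.919 = 11.955.

11.955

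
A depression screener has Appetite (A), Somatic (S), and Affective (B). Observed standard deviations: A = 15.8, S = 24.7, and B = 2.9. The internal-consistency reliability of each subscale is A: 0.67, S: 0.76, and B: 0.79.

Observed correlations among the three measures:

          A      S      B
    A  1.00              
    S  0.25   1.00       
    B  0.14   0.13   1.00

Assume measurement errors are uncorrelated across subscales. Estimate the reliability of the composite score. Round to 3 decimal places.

Var(A+S+B) = 15.8² + 24.7² + 2.9² + 2·[15.8·24.7·0.25 + 15.8·2.9·0.14 + 24.7·2.9·0.13] = 868.14 + 226.583 = 1094.72.
With uncorrelated errors the cross-covariances are all true-score covariance, so they carry over unchanged; only the diagonal terms shrink to ρᵢσᵢ².
True-score variance = [15.8²·0.67 + 24.7²·0.76 + 2.9²·0.79] + 226.583 = 637.571 + 226.583 = 864.154.
Reliability = 864.154 / 1094.72 = 0.789.

0.789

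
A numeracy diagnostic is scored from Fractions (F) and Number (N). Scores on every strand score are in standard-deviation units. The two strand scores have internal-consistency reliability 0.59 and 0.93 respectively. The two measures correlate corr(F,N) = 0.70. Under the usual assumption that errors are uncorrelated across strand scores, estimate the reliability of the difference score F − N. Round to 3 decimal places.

0.200

Var(F−N) = 1 + 1 − 2·0.70 = 2 − 1.4 = 0.6.
With uncorrelated errors the cross-covariances are all true-score covariance, so they carry over unchanged; only the diagonal terms shrink to ρᵢσᵢ².
True-score variance = [0.59 + 0.93] − 1.4 = 1.52 − 1.4 = 0.12.
Reliability = 0.12 / 0.6 = 0.200.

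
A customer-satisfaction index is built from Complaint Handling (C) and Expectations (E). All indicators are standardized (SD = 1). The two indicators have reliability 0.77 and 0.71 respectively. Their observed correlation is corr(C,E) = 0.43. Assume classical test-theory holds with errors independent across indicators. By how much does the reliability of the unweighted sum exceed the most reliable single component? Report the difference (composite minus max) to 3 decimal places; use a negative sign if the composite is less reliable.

Var(sum) = 2 + 0.86 = 2.86; true-score variance = 1.48 + 0.86 = 2.34; composite reliability = 0.8182.
Max component reliability = 0.7700.
Difference = 0.8182 − 0.7700 = 0.048.

0.048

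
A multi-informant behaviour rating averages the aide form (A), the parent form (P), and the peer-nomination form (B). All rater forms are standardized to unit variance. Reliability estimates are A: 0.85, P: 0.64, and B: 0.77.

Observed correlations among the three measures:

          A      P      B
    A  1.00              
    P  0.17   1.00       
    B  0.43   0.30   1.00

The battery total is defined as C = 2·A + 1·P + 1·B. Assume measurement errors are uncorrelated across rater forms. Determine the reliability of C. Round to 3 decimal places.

Var(C) = 2² + 1 + 1 + 2·[2·0.17 + 2·0.43 + 0.30] = 6 + 3 = 9.
Because errors are independent across components, Cov(Tᵢ,Tⱼ) = Cov(Xᵢ,Xⱼ); the off-diagonal part of the true-score variance is the same as above.
True-score variance = [2²·0.85 + 0.64 + 0.77] + 3 = 4.81 + 3 = 7.81.
Reliability = 7.81 / 9 = 0.868.

0.868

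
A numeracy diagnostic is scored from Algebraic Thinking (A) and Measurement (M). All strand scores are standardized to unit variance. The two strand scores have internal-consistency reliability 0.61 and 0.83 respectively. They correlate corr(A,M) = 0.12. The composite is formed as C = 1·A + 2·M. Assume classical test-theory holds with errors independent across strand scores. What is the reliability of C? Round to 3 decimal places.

Var(C) = 1 + 2² + 2·[2·0.12] = 5 + 0.48 = 5.48.
Because errors are independent across components, Cov(Tᵢ,Tⱼ) = Cov(Xᵢ,Xⱼ); the off-diagonal part of the true-score variance is the same as above.
True-score variance = [0.61 + 2²·0.83] + 0.48 = 3.93 + 0.48 = 4.41.
Reliability = 4.41 / 5.48 = 0.805.

0.805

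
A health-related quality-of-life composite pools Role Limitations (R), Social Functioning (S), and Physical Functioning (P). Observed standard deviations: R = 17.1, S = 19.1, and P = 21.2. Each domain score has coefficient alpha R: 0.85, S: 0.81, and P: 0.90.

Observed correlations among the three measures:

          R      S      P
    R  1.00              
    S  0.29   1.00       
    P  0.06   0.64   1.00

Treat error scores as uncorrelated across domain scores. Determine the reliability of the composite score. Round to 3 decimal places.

Var(R+S+P) = 17.1² + 19.1² + 21.2² + 2·[17.1·19.1·0.29 + 17.1·21.2·0.06 + 19.1·21.2·0.64] = 1106.66 + 751.234 = 1857.89.
With uncorrelated errors the cross-covariances are all true-score covariance, so they carry over unchanged; only the diagonal terms shrink to ρᵢσᵢ².
True-score variance = [17.1²·0.85 + 19.1²·0.81 + 21.2²·0.90] + 751.234 = 948.541 + 751.234 = 1699.77.
Reliability = 1699.77 / 1857.89 = 0.915.

0.915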